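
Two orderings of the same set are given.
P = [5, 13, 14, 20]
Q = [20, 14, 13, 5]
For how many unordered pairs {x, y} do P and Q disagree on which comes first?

Assign each item its position (1..4) in the first ordering, then rewrite the second ordering as that position sequence:
positions: 5→1, 13→2, 14→3, 20→4
second ordering as positions: [4, 3, 2, 1]
Discordant pairs = inversions in this position sequence.
4: 3, 2, 1 → 3
3: 2, 1 → 2
2: 1 → 1
1: 0
Total: 3 + 2 + 1 + 0 = 6

6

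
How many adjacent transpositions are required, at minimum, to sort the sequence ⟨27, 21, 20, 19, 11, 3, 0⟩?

21

Each adjacent swap fixes exactly one inversion, so the minimum swap count equals the number of inversions.
Count inversions — for each element, later elements that are smaller:
27: 21, 20, 19, 11, 3, 0 → 6
21: 20, 19, 11, 3, 0 → 5
20: 19, 11, 3, 0 → 4
19: 11, 3, 0 → 3
11: 3, 0 → 2
3: 0 → 1
0: none → 0
Total inversions: 6 + 5 + 4 + 3 + 2 + 1 + 0 = 21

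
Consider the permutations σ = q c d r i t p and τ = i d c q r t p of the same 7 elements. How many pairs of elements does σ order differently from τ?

Assign each item its position (1..7) in the first ordering, then rewrite the second ordering as that position sequence:
positions: q→1, c→2, d→3, r→4, i→5, t→6, p→7
second ordering as positions: [5, 3, 2, 1, 4, 6, 7]
Discordant pairs = inversions in this position sequence.
5: 3, 2, 1, 4 → 4
3: 2, 1 → 2
2: 1 → 1
1: 0
4: 0
6: 0
7: 0
Total: 4 + 2 + 1 + 0 + 0 + 0 + 0 = 7

7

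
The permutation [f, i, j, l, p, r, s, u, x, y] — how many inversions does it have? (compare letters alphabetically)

0

Count, for each position, how many later elements it exceeds:
f → none → 0
i → none → 0
j → none → 0
l → none → 0
p → none → 0
r → none → 0
s → none → 0
u → none → 0
x → none → 0
y → none → 0
Sum: 0 + 0 + 0 + 0 + 0 + 0 + 0 + 0 + 0 + 0 = 0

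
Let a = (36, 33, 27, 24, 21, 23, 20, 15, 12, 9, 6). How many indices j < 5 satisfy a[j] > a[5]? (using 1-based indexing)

The element at index 5 is 21.
Elements before it: 36, 33, 27, 24
Those larger than 21: 36, 33, 27, 24

4 such elements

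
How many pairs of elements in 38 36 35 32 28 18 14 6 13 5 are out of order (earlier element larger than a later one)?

44

Sweep left to right; for each value list the smaller values that follow it:
38: 9
36: 8
35: 7
32: 6
28: 5
18: 4
14: 3
6: 1
13: 1
5: 0
Sum: 9 + 8 + 7 + 6 + 5 + 4 + 3 + 1 + 1 + 0 = 44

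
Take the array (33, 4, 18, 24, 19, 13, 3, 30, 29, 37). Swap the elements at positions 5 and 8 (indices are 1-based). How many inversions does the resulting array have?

19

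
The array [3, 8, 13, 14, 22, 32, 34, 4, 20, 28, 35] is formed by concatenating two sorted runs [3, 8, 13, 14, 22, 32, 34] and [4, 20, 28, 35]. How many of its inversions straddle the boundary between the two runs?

11 split inversions

Count, for every r in R, how many entries of L exceed r:
r = 4: 8, 13, 14, 22, 32, 34 → 6
r = 20: 22, 32, 34 → 3
r = 28: 32, 34 → 2
r = 35: none → 0
Cross-inversions: 6 + 3 + 2 + 0 = 11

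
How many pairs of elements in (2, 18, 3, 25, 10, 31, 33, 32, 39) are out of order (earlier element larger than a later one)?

Inversions: 4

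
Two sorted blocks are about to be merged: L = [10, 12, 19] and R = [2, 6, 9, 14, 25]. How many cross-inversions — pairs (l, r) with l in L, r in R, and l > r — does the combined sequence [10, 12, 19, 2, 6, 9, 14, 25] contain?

Take each right-half value and tally the left-half values above it:
r = 2: 10, 12, 19 → 3
r = 6: 10, 12, 19 → 3
r = 9: 10, 12, 19 → 3
r = 14: 19 → 1
r = 25: none → 0
Cross-inversions: 3 + 3 + 3 + 1 + 0 = 10

10 split inversions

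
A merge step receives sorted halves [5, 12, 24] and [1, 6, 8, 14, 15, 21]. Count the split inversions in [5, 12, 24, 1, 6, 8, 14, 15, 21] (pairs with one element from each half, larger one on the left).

Split inversions: 10

Take each right-half value and tally the left-half values above it:
r = 1: 5, 12, 24 → 3
r = 6: 12, 24 → 2
r = 8: 12, 24 → 2
r = 14: 24 → 1
r = 15: 24 → 1
r = 21: 24 → 1
Cross-inversions: 3 + 2 + 2 + 1 + 1 + 1 = 10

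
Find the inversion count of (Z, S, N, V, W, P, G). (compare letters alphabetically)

Inversions: 15

Count, for each position, how many later elements it exceeds:
Z → S, N, V, W, P, G → 6
S → N, P, G → 3
N → G → 1
V → P, G → 2
W → P, G → 2
P → G → 1
G → none → 0
Sum: 6 + 3 + 1 + 2 + 2 + 1 + 0 = 15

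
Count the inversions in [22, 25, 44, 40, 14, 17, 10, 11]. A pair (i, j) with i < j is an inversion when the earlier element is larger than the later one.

Sweep left to right; for each value list the smaller values that follow it:
22: 4
25: 4
44: 5
40: 4
14: 2
17: 2
10: 0
11: 0
Sum: 4 + 4 + 5 + 4 + 2 + 2 + 0 + 0 = 21

There are 21 inversions.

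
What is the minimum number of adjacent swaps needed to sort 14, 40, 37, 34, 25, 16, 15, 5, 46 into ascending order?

Minimum adjacent swaps = number of inversions (each swap of adjacent out-of-order elements removes one inversion and no swap can remove more).
Count inversions — for each element, later elements that are smaller:
14: 5 → 1
40: 37, 34, 25, 16, 15, 5 → 6
37: 34, 25, 16, 15, 5 → 5
34: 25, 16, 15, 5 → 4
25: 16, 15, 5 → 3
16: 15, 5 → 2
15: 5 → 1
5: none → 0
46: none → 0
Total inversions: 1 + 6 + 5 + 4 + 3 + 2 + 1 + 0 + 0 = 22

22 adjacent swaps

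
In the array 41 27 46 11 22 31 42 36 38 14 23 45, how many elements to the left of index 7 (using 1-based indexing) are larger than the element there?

1 such element

The element at index 7 is 42.
Elements before it: 41, 27, 46, 11, 22, 31
Those larger than 42: 46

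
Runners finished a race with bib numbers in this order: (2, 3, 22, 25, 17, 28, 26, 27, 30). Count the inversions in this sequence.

4 inversions

Sweep left to right; for each value list the smaller values that follow it:
2 → none → 0
3 → none → 0
22 → 17 → 1
25 → 17 → 1
17 → none → 0
28 → 26, 27 → 2
26 → none → 0
27 → none → 0
30 → none → 0
Sum: 0 + 0 + 1 + 1 + 0 + 2 + 0 + 0 + 0 = 4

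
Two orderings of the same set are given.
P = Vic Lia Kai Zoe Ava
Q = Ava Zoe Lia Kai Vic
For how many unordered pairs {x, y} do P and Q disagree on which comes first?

There are 9 disagreeing pairs.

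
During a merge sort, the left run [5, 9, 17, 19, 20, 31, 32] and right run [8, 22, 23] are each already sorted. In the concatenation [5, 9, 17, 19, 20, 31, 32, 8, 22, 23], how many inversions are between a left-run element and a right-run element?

10

Count, for every r in R, how many entries of L exceed r:
r = 8: 9, 17, 19, 20, 31, 32 → 6
r = 22: 31, 32 → 2
r = 23: 31, 32 → 2
Cross-inversions: 6 + 2 + 2 = 10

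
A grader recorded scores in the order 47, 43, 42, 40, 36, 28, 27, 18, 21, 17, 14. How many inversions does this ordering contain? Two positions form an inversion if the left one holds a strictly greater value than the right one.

54

Sweep left to right; for each value list the smaller values that follow it:
47: 10
43: 9
42: 8
40: 7
36: 6
28: 5
27: 4
18: 2
21: 2
17: 1
14: 0
Sum: 10 + 9 + 8 + 7 + 6 + 5 + 4 + 2 + 2 + 1 + 0 = 54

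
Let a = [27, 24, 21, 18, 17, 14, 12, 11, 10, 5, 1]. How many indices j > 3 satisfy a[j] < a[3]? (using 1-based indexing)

The element at index 3 is 21.
Elements after it: 18, 17, 14, 12, 11, 10, 5, 1
Those smaller than 21: 18, 17, 14, 12, 11, 10, 5, 1

8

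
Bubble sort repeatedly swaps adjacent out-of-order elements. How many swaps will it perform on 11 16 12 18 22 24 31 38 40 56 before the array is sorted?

Each adjacent swap fixes exactly one inversion, so the minimum swap count equals the number of inversions.
Count inversions — for each element, later elements that are smaller:
11: none → 0
16: 12 → 1
12: none → 0
18: none → 0
22: none → 0
24: none → 0
31: none → 0
38: none → 0
40: none → 0
56: none → 0
Total inversions: 0 + 1 + 0 + 0 + 0 + 0 + 0 + 0 + 0 + 0 = 1

1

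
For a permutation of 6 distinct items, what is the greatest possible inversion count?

The maximum occurs when the array is in strictly decreasing order: every one of the C(6, 2) pairs is inverted.
C(6, 2) = 6·5/2 = 15

There are 15 inversions.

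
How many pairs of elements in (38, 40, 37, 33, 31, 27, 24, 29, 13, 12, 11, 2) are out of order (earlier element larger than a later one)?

63 out-of-order pairs

For each element, count later entries that are smaller:
38: 10
40: 10
37: 9
33: 8
31: 7
27: 5
24: 4
29: 4
13: 3
12: 2
11: 1
2: 0
Sum: 10 + 10 + 9 + 8 + 7 + 5 + 4 + 4 + 3 + 2 + 1 + 0 = 63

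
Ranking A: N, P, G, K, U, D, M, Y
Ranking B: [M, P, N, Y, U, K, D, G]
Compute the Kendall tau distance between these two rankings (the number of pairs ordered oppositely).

Assign each item its position (1..8) in the first ordering, then rewrite the second ordering as that position sequence:
positions: N→1, P→2, G→3, K→4, U→5, D→6, M→7, Y→8
second ordering as positions: [7, 2, 1, 8, 5, 4, 6, 3]
Discordant pairs = inversions in this position sequence.
7: 2, 1, 5, 4, 6, 3 → 6
2: 1 → 1
1: 0
8: 5, 4, 6, 3 → 4
5: 4, 3 → 2
4: 3 → 1
6: 3 → 1
3: 0
Total: 6 + 1 + 0 + 4 + 2 + 1 + 1 + 0 = 15

15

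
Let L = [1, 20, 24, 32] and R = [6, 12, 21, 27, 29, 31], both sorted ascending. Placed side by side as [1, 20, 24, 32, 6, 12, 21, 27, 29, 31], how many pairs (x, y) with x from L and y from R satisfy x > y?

11

For each element r of the right run, count left-run elements greater than r:
r = 6: 20, 24, 32 → 3
r = 12: 20, 24, 32 → 3
r = 21: 24, 32 → 2
r = 27: 32 → 1
r = 29: 32 → 1
r = 31: 32 → 1
Cross-inversions: 3 + 3 + 2 + 1 + 1 + 1 = 11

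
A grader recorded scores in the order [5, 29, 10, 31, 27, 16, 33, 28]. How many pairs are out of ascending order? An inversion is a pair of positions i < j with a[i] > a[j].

Sweep left to right; for each value list the smaller values that follow it:
5: 0
29: 4
10: 0
31: 3
27: 1
16: 0
33: 1
28: 0
Sum: 0 + 4 + 0 + 3 + 1 + 0 + 1 + 0 = 9

9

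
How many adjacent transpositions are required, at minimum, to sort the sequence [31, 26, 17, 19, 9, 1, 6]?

The minimum number of adjacent swaps to sort an array equals its inversion count, since every such swap removes exactly one inversion.
Count inversions — for each element, later elements that are smaller:
31: 26, 17, 19, 9, 1, 6 → 6
26: 17, 19, 9, 1, 6 → 5
17: 9, 1, 6 → 3
19: 9, 1, 6 → 3
9: 1, 6 → 2
1: none → 0
6: none → 0
Total inversions: 6 + 5 + 3 + 3 + 2 + 0 + 0 = 19

19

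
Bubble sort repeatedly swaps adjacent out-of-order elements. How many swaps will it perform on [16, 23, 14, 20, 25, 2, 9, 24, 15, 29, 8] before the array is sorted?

There are 28 swaps.

Minimum adjacent swaps = number of inversions (each swap of adjacent out-of-order elements removes one inversion and no swap can remove more).
Count inversions — for each element, later elements that are smaller:
16: 14, 2, 9, 15, 8 → 5
23: 14, 20, 2, 9, 15, 8 → 6
14: 2, 9, 8 → 3
20: 2, 9, 15, 8 → 4
25: 2, 9, 24, 15, 8 → 5
2: none → 0
9: 8 → 1
24: 15, 8 → 2
15: 8 → 1
29: 8 → 1
8: none → 0
Total inversions: 5 + 6 + 3 + 4 + 5 + 0 + 1 + 2 + 1 + 1 + 0 = 28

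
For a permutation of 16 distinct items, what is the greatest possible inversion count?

Inversions: 120

A reversed (strictly descending) arrangement makes every pair an inversion, giving C(16, 2) inversions.
C(16, 2) = 16·15/2 = 120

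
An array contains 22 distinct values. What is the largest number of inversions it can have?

231

A reversed (strictly descending) arrangement makes every pair an inversion, giving C(22, 2) inversions.
C(22, 2) = 22·21/2 = 231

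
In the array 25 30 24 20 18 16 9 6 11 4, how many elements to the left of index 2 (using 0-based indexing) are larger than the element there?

2

The element at index 2 is 24.
Elements before it: 25, 30
Those larger than 24: 25, 30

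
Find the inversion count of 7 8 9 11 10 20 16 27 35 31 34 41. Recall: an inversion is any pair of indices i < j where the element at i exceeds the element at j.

Sweep left to right; for each value list the smaller values that follow it:
7 → none → 0
8 → none → 0
9 → none → 0
11 → 10 → 1
10 → none → 0
20 → 16 → 1
16 → none → 0
27 → none → 0
35 → 31, 34 → 2
31 → none → 0
34 → none → 0
41 → none → 0
Sum: 0 + 0 + 0 + 1 + 0 + 1 + 0 + 0 + 2 + 0 + 0 + 0 = 4

There are 4 inversions.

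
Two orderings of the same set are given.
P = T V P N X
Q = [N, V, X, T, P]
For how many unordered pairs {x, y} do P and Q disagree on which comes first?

6

Assign each item its position (1..5) in the first ordering, then rewrite the second ordering as that position sequence:
positions: T→1, V→2, P→3, N→4, X→5
second ordering as positions: [4, 2, 5, 1, 3]
Discordant pairs = inversions in this position sequence.
4: 2, 1, 3 → 3
2: 1 → 1
5: 1, 3 → 2
1: 0
3: 0
Total: 3 + 1 + 2 + 0 + 0 = 6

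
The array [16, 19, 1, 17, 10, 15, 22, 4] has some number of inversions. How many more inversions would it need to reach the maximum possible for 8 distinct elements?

13

Maximum inversions for 8 distinct elements is C(8, 2) = 8·7/2 = 28.
Current inversions — for each element, count later smaller elements:
16: 4
19: 5
1: 0
17: 3
10: 1
15: 1
22: 1
4: 0
Current total: 4 + 5 + 0 + 3 + 1 + 1 + 1 + 0 = 15
Shortfall: 28 − 15 = 13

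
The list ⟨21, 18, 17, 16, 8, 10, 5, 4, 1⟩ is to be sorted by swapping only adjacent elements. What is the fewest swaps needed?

The minimum number of adjacent swaps to sort an array equals its inversion count, since every such swap removes exactly one inversion.
Count inversions — for each element, later elements that are smaller:
21: 18, 17, 16, 8, 10, 5, 4, 1 → 8
18: 17, 16, 8, 10, 5, 4, 1 → 7
17: 16, 8, 10, 5, 4, 1 → 6
16: 8, 10, 5, 4, 1 → 5
8: 5, 4, 1 → 3
10: 5, 4, 1 → 3
5: 4, 1 → 2
4: 1 → 1
1: none → 0
Total inversions: 8 + 7 + 6 + 5 + 3 + 3 + 2 + 1 + 0 = 35

35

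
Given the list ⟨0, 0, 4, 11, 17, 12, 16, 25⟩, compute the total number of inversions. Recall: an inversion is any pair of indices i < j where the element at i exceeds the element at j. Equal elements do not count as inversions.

Out-of-order pairs: 2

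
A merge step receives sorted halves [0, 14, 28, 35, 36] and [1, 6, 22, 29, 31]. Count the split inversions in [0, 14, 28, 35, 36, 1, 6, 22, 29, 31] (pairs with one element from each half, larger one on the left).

15

Take each right-half value and tally the left-half values above it:
r = 1: 14, 28, 35, 36 → 4
r = 6: 14, 28, 35, 36 → 4
r = 22: 28, 35, 36 → 3
r = 29: 35, 36 → 2
r = 31: 35, 36 → 2
Cross-inversions: 4 + 4 + 3 + 2 + 2 = 15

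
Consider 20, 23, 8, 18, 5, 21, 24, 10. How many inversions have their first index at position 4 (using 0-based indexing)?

The element at index 4 is 5.
Elements after it: 21, 24, 10
None of them are smaller than 5.

0 such elements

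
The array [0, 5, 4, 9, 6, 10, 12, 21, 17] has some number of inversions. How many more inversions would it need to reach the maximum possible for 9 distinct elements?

Maximum inversions for 9 distinct elements is C(9, 2) = 9·8/2 = 36.
Current inversions — for each element, count later smaller elements:
0: 0
5: 1
4: 0
9: 1
6: 0
10: 0
12: 0
21: 1
17: 0
Current total: 0 + 1 + 0 + 1 + 0 + 0 + 0 + 1 + 0 = 3
Shortfall: 36 − 3 = 33

33 inversions short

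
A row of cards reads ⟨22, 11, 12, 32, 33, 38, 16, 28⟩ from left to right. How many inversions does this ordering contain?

9

Element-by-element contributions:
22 → 11, 12, 16 → 3
11 → none → 0
12 → none → 0
32 → 16, 28 → 2
33 → 16, 28 → 2
38 → 16, 28 → 2
16 → none → 0
28 → none → 0
Sum: 3 + 0 + 0 + 2 + 2 + 2 + 0 + 0 = 9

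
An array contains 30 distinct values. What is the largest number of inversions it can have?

A reversed (strictly descending) arrangement makes every pair an inversion, giving C(30, 2) inversions.
C(30, 2) = 30·29/2 = 435

435 inversions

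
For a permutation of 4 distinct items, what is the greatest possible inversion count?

6 inversions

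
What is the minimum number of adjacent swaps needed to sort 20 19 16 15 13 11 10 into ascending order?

21 swaps

The minimum number of adjacent swaps to sort an array equals its inversion count, since every such swap removes exactly one inversion.
Count inversions — for each element, later elements that are smaller:
20: 19, 16, 15, 13, 11, 10 → 6
19: 16, 15, 13, 11, 10 → 5
16: 15, 13, 11, 10 → 4
15: 13, 11, 10 → 3
13: 11, 10 → 2
11: 10 → 1
10: none → 0
Total inversions: 6 + 5 + 4 + 3 + 2 + 1 + 0 = 21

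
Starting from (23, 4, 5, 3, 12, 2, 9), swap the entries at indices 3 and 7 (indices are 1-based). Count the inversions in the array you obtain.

Positions 3 and 7 hold 5 and 9; after swapping, the array is [23, 4, 9, 3, 12, 2, 5].
Element-by-element contributions:
23: 6
4: 2
9: 3
3: 1
12: 2
2: 0
5: 0
Sum: 6 + 2 + 3 + 1 + 2 + 0 + 0 = 14

Inversions: 14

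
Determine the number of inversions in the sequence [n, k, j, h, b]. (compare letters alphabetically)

10

Listing every pair i<j with a[i]>a[j] (using 0-based positions):
(0,1): n > k
(0,2): n > j
(0,3): n > h
(0,4): n > b
(1,2): k > j
(1,3): k > h
(1,4): k > b
(2,3): j > h
(2,4): j > b
(3,4): h > b
That's 10 pairs.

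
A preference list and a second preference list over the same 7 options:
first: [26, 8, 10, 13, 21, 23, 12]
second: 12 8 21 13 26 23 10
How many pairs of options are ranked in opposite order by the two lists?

13 pairs

Assign each item its position (1..7) in the first ordering, then rewrite the second ordering as that position sequence:
positions: 26→1, 8→2, 10→3, 13→4, 21→5, 23→6, 12→7
second ordering as positions: [7, 2, 5, 4, 1, 6, 3]
Discordant pairs = inversions in this position sequence.
7: 2, 5, 4, 1, 6, 3 → 6
2: 1 → 1
5: 4, 1, 3 → 3
4: 1, 3 → 2
1: 0
6: 3 → 1
3: 0
Total: 6 + 1 + 3 + 2 + 0 + 1 + 0 = 13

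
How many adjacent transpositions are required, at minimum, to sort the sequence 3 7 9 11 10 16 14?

Each adjacent swap fixes exactly one inversion, so the minimum swap count equals the number of inversions.
Count inversions — for each element, later elements that are smaller:
3: none → 0
7: none → 0
9: none → 0
11: 10 → 1
10: none → 0
16: 14 → 1
14: none → 0
Total inversions: 0 + 0 + 0 + 1 + 0 + 1 + 0 = 2

2 adjacent swaps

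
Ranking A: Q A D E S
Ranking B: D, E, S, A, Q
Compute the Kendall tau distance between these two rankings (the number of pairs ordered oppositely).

Assign each item its position (1..5) in the first ordering, then rewrite the second ordering as that position sequence:
positions: Q→1, A→2, D→3, E→4, S→5
second ordering as positions: [3, 4, 5, 2, 1]
Discordant pairs = inversions in this position sequence.
3: 2, 1 → 2
4: 2, 1 → 2
5: 2, 1 → 2
2: 1 → 1
1: 0
Total: 2 + 2 + 2 + 1 + 0 = 7

7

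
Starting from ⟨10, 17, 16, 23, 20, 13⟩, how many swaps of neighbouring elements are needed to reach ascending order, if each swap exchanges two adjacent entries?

Swaps: 6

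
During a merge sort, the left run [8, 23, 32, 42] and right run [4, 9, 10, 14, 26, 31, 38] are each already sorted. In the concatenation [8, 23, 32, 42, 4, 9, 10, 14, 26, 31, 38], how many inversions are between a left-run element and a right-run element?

Count, for every r in R, how many entries of L exceed r:
r = 4: 8, 23, 32, 42 → 4
r = 9: 23, 32, 42 → 3
r = 10: 23, 32, 42 → 3
r = 14: 23, 32, 42 → 3
r = 26: 32, 42 → 2
r = 31: 32, 42 → 2
r = 38: 42 → 1
Cross-inversions: 4 + 3 + 3 + 3 + 2 + 2 + 1 = 18

18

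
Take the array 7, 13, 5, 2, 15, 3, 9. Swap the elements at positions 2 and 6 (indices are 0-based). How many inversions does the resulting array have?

12

Positions 2 and 6 hold 5 and 9; after swapping, the array is [7, 13, 9, 2, 15, 3, 5].
Element-by-element contributions:
7 → 2, 3, 5 → 3
13 → 9, 2, 3, 5 → 4
9 → 2, 3, 5 → 3
2 → none → 0
15 → 3, 5 → 2
3 → none → 0
5 → none → 0
Sum: 3 + 4 + 3 + 0 + 2 + 0 + 0 = 12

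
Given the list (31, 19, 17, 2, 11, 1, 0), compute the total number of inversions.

20

Count, for each position, how many later elements it exceeds:
31 → 19, 17, 2, 11, 1, 0 → 6
19 → 17, 2, 11, 1, 0 → 5
17 → 2, 11, 1, 0 → 4
2 → 1, 0 → 2
11 → 1, 0 → 2
1 → 0 → 1
0 → none → 0
Sum: 6 + 5 + 4 + 2 + 2 + 1 + 0 = 20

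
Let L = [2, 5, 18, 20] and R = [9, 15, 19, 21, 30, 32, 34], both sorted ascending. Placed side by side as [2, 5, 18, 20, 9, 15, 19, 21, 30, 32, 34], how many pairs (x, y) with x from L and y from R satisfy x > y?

5 cross-inversions

For each element r of the right run, count left-run elements greater than r:
r = 9: 18, 20 → 2
r = 15: 18, 20 → 2
r = 19: 20 → 1
r = 21: none → 0
r = 30: none → 0
r = 32: none → 0
r = 34: none → 0
Cross-inversions: 2 + 2 + 1 + 0 + 0 + 0 + 0 = 5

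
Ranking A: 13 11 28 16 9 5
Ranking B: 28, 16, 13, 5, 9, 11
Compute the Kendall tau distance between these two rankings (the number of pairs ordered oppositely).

7

Assign each item its position (1..6) in the first ordering, then rewrite the second ordering as that position sequence:
positions: 13→1, 11→2, 28→3, 16→4, 9→5, 5→6
second ordering as positions: [3, 4, 1, 6, 5, 2]
Discordant pairs = inversions in this position sequence.
3: 1, 2 → 2
4: 1, 2 → 2
1: 0
6: 5, 2 → 2
5: 2 → 1
2: 0
Total: 2 + 2 + 0 + 2 + 1 + 0 = 7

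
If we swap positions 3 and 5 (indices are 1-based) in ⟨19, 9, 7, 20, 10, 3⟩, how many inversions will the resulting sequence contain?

11

Positions 3 and 5 hold 7 and 10; after swapping, the array is [19, 9, 10, 20, 7, 3].
Count, for each position, how many later elements it exceeds:
19: 4
9: 2
10: 2
20: 2
7: 1
3: 0
Sum: 4 + 2 + 2 + 2 + 1 + 0 = 11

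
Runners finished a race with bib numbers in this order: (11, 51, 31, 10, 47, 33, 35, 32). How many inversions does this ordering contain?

There are 13 inversions.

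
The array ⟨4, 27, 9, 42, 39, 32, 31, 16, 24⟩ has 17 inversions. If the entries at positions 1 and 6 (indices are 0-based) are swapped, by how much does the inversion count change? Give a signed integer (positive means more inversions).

+1

Positions 1 and 6 hold 27 and 31; after swapping, the array is [4, 31, 9, 42, 39, 32, 27, 16, 24].
Element-by-element contributions:
4: 0
31: 4
9: 0
42: 5
39: 4
32: 3
27: 2
16: 0
24: 0
Sum: 0 + 4 + 0 + 5 + 4 + 3 + 2 + 0 + 0 = 18
Change: 18 − 17 = +1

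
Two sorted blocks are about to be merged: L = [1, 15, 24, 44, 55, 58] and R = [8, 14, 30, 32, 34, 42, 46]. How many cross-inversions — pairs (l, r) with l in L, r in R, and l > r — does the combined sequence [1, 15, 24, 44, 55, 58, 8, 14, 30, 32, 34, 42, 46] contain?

24

Count, for every r in R, how many entries of L exceed r:
r = 8: 15, 24, 44, 55, 58 → 5
r = 14: 15, 24, 44, 55, 58 → 5
r = 30: 44, 55, 58 → 3
r = 32: 44, 55, 58 → 3
r = 34: 44, 55, 58 → 3
r = 42: 44, 55, 58 → 3
r = 46: 55, 58 → 2
Cross-inversions: 5 + 5 + 3 + 3 + 3 + 3 + 2 = 24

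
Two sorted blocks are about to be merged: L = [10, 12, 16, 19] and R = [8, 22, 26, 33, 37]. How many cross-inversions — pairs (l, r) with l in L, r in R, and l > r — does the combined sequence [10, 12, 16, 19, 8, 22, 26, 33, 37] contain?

Take each right-half value and tally the left-half values above it:
r = 8: 10, 12, 16, 19 → 4
r = 22: none → 0
r = 26: none → 0
r = 33: none → 0
r = 37: none → 0
Cross-inversions: 4 + 0 + 0 + 0 + 0 = 4

4 cross-inversions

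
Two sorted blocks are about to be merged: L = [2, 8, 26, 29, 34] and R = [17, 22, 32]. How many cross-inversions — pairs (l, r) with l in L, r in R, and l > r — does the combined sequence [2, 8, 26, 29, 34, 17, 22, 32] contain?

Count, for every r in R, how many entries of L exceed r:
r = 17: 26, 29, 34 → 3
r = 22: 26, 29, 34 → 3
r = 32: 34 → 1
Cross-inversions: 3 + 3 + 1 = 7

7 split inversions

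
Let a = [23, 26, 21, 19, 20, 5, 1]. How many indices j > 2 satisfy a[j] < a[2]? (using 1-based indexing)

The element at index 2 is 26.
Elements after it: 21, 19, 20, 5, 1
Those smaller than 26: 21, 19, 20, 5, 1

5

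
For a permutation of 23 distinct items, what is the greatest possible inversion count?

There are 253 inversions.

A reversed (strictly descending) arrangement makes every pair an inversion, giving C(23, 2) inversions.
C(23, 2) = 23·22/2 = 253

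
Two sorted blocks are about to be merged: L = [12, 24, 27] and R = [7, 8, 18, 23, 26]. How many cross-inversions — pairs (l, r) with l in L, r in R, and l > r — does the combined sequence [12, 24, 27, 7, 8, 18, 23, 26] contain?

11 cross-inversions

For each element r of the right run, count left-run elements greater than r:
r = 7: 12, 24, 27 → 3
r = 8: 12, 24, 27 → 3
r = 18: 24, 27 → 2
r = 23: 24, 27 → 2
r = 26: 27 → 1
Cross-inversions: 3 + 3 + 2 + 2 + 1 = 11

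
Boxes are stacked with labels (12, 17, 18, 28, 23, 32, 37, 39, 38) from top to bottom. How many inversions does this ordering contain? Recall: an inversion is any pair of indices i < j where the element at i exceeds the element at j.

2 inversions

For each element, count later entries that are smaller:
12 → none → 0
17 → none → 0
18 → none → 0
28 → 23 → 1
23 → none → 0
32 → none → 0
37 → none → 0
39 → 38 → 1
38 → none → 0
Sum: 0 + 0 + 0 + 1 + 0 + 0 + 0 + 1 + 0 = 2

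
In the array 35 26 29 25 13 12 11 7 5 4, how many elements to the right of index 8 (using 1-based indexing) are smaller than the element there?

2

The element at index 8 is 7.
Elements after it: 5, 4
Those smaller than 7: 5, 4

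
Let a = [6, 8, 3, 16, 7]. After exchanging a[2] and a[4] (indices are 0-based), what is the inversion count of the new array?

Positions 2 and 4 hold 3 and 7; after swapping, the array is [6, 8, 7, 16, 3].
For each element, count later entries that are smaller:
6: 1
8: 2
7: 1
16: 1
3: 0
Sum: 1 + 2 + 1 + 1 + 0 = 5

5 inversions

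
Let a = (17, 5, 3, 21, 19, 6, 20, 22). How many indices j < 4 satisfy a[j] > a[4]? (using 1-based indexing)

0

The element at index 4 is 21.
Elements before it: 17, 5, 3
None of them are larger than 21.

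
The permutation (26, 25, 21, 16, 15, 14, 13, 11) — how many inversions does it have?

There are 28 inversions.

Element-by-element contributions:
26 → 25, 21, 16, 15, 14, 13, 11 → 7
25 → 21, 16, 15, 14, 13, 11 → 6
21 → 16, 15, 14, 13, 11 → 5
16 → 15, 14, 13, 11 → 4
15 → 14, 13, 11 → 3
14 → 13, 11 → 2
13 → 11 → 1
11 → none → 0
Sum: 7 + 6 + 5 + 4 + 3 + 2 + 1 + 0 = 28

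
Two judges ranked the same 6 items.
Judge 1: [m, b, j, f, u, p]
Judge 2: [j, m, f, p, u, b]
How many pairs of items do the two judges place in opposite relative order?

Assign each item its position (1..6) in the first ordering, then rewrite the second ordering as that position sequence:
positions: m→1, b→2, j→3, f→4, u→5, p→6
second ordering as positions: [3, 1, 4, 6, 5, 2]
Discordant pairs = inversions in this position sequence.
3: 1, 2 → 2
1: 0
4: 2 → 1
6: 5, 2 → 2
5: 2 → 1
2: 0
Total: 2 + 0 + 1 + 2 + 1 + 0 = 6

6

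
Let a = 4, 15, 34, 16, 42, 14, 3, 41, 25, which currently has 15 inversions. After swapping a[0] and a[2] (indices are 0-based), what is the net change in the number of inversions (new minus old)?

Positions 0 and 2 hold 4 and 34; after swapping, the array is [34, 15, 4, 16, 42, 14, 3, 41, 25].
Sweep left to right; for each value list the smaller values that follow it:
34: 6
15: 3
4: 1
16: 2
42: 4
14: 1
3: 0
41: 1
25: 0
Sum: 6 + 3 + 1 + 2 + 4 + 1 + 0 + 1 + 0 = 18
Change: 18 − 15 = +3

+3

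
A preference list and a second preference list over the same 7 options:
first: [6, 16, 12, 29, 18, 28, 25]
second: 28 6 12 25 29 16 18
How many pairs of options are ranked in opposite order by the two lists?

Assign each item its position (1..7) in the first ordering, then rewrite the second ordering as that position sequence:
positions: 6→1, 16→2, 12→3, 29→4, 18→5, 28→6, 25→7
second ordering as positions: [6, 1, 3, 7, 4, 2, 5]
Discordant pairs = inversions in this position sequence.
6: 1, 3, 4, 2, 5 → 5
1: 0
3: 2 → 1
7: 4, 2, 5 → 3
4: 2 → 1
2: 0
5: 0
Total: 5 + 0 + 1 + 3 + 1 + 0 + 0 = 10

10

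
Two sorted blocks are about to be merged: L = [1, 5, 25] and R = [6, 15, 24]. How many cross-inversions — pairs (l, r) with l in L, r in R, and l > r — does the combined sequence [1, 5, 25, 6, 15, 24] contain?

Count, for every r in R, how many entries of L exceed r:
r = 6: 25 → 1
r = 15: 25 → 1
r = 24: 25 → 1
Cross-inversions: 1 + 1 + 1 = 3

Cross-inversions: 3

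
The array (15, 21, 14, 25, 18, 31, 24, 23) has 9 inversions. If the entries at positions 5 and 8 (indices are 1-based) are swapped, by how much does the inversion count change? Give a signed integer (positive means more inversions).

Positions 5 and 8 hold 18 and 23; after swapping, the array is [15, 21, 14, 25, 23, 31, 24, 18].
Element-by-element contributions:
15 → 14 → 1
21 → 14, 18 → 2
14 → none → 0
25 → 23, 24, 18 → 3
23 → 18 → 1
31 → 24, 18 → 2
24 → 18 → 1
18 → none → 0
Sum: 1 + 2 + 0 + 3 + 1 + 2 + 1 + 0 = 10
Change: 10 − 9 = +1

+1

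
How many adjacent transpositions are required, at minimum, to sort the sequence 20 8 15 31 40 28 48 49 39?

The minimum number of adjacent swaps to sort an array equals its inversion count, since every such swap removes exactly one inversion.
Count inversions — for each element, later elements that are smaller:
20: 8, 15 → 2
8: none → 0
15: none → 0
31: 28 → 1
40: 28, 39 → 2
28: none → 0
48: 39 → 1
49: 39 → 1
39: none → 0
Total inversions: 2 + 0 + 0 + 1 + 2 + 0 + 1 + 1 + 0 = 7

7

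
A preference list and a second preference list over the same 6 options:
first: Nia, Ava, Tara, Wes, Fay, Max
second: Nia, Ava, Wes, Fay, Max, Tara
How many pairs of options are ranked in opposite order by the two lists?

3 pairs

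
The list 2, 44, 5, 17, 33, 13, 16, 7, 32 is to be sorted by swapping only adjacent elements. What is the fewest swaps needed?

16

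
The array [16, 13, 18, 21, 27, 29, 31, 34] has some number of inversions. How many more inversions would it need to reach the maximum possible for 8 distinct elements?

27

Maximum inversions for 8 distinct elements is C(8, 2) = 8·7/2 = 28.
Current inversions — for each element, count later smaller elements:
16: 1
13: 0
18: 0
21: 0
27: 0
29: 0
31: 0
34: 0
Current total: 1 + 0 + 0 + 0 + 0 + 0 + 0 + 0 = 1
Shortfall: 28 − 1 = 27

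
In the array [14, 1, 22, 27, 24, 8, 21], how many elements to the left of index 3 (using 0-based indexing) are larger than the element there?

0 such elements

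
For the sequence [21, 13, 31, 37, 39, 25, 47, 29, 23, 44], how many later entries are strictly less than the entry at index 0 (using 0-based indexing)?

The element at index 0 is 21.
Elements after it: 13, 31, 37, 39, 25, 47, 29, 23, 44
Those smaller than 21: 13

1 such element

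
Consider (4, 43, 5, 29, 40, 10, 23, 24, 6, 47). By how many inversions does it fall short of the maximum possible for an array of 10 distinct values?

27 inversions short

Maximum inversions for 10 distinct elements is C(10, 2) = 10·9/2 = 45.
Current inversions — for each element, count later smaller elements:
4: 0
43: 7
5: 0
29: 4
40: 4
10: 1
23: 1
24: 1
6: 0
47: 0
Current total: 0 + 7 + 0 + 4 + 4 + 1 + 1 + 1 + 0 + 0 = 18
Shortfall: 45 − 18 = 27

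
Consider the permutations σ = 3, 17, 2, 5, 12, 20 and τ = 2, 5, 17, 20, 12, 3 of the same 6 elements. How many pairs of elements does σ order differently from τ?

There are 8 discordant pairs.

Assign each item its position (1..6) in the first ordering, then rewrite the second ordering as that position sequence:
positions: 3→1, 17→2, 2→3, 5→4, 12→5, 20→6
second ordering as positions: [3, 4, 2, 6, 5, 1]
Discordant pairs = inversions in this position sequence.
3: 2, 1 → 2
4: 2, 1 → 2
2: 1 → 1
6: 5, 1 → 2
5: 1 → 1
1: 0
Total: 2 + 2 + 1 + 2 + 1 + 0 = 8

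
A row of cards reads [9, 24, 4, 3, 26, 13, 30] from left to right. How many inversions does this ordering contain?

7

Inversion pairs (indices are 1-based):
(1,3): 9 > 4
(1,4): 9 > 3
(2,3): 24 > 4
(2,4): 24 > 3
(2,6): 24 > 13
(3,4): 4 > 3
(5,6): 26 > 13
That's 7 pairs.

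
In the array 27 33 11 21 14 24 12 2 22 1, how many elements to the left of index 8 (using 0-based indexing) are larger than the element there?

The element at index 8 is 22.
Elements before it: 27, 33, 11, 21, 14, 24, 12, 2
Those larger than 22: 27, 33, 24

3 such elements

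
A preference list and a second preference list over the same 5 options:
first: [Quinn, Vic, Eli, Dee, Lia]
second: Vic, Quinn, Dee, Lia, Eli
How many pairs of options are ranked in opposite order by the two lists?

3

Assign each item its position (1..5) in the first ordering, then rewrite the second ordering as that position sequence:
positions: Quinn→1, Vic→2, Eli→3, Dee→4, Lia→5
second ordering as positions: [2, 1, 4, 5, 3]
Discordant pairs = inversions in this position sequence.
2: 1 → 1
1: 0
4: 3 → 1
5: 3 → 1
3: 0
Total: 1 + 0 + 1 + 1 + 0 = 3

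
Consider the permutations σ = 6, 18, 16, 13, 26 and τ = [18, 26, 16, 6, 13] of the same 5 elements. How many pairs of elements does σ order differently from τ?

5

Assign each item its position (1..5) in the first ordering, then rewrite the second ordering as that position sequence:
positions: 6→1, 18→2, 16→3, 13→4, 26→5
second ordering as positions: [2, 5, 3, 1, 4]
Discordant pairs = inversions in this position sequence.
2: 1 → 1
5: 3, 1, 4 → 3
3: 1 → 1
1: 0
4: 0
Total: 1 + 3 + 1 + 0 + 0 = 5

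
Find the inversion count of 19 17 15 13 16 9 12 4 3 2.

Sweep left to right; for each value list the smaller values that follow it:
19: 9
17: 8
15: 6
13: 5
16: 5
9: 3
12: 3
4: 2
3: 1
2: 0
Sum: 9 + 8 + 6 + 5 + 5 + 3 + 3 + 2 + 1 + 0 = 42

42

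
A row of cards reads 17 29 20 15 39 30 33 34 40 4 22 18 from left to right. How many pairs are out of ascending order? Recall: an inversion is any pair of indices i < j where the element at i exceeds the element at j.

30

Sweep left to right; for each value list the smaller values that follow it:
17 → 15, 4 → 2
29 → 20, 15, 4, 22, 18 → 5
20 → 15, 4, 18 → 3
15 → 4 → 1
39 → 30, 33, 34, 4, 22, 18 → 6
30 → 4, 22, 18 → 3
33 → 4, 22, 18 → 3
34 → 4, 22, 18 → 3
40 → 4, 22, 18 → 3
4 → none → 0
22 → 18 → 1
18 → none → 0
Sum: 2 + 5 + 3 + 1 + 6 + 3 + 3 + 3 + 3 + 0 + 1 + 0 = 30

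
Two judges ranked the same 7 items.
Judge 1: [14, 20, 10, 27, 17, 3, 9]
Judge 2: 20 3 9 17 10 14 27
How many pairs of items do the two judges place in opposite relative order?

13

Assign each item its position (1..7) in the first ordering, then rewrite the second ordering as that position sequence:
positions: 14→1, 20→2, 10→3, 27→4, 17→5, 3→6, 9→7
second ordering as positions: [2, 6, 7, 5, 3, 1, 4]
Discordant pairs = inversions in this position sequence.
2: 1 → 1
6: 5, 3, 1, 4 → 4
7: 5, 3, 1, 4 → 4
5: 3, 1, 4 → 3
3: 1 → 1
1: 0
4: 0
Total: 1 + 4 + 4 + 3 + 1 + 0 + 0 = 13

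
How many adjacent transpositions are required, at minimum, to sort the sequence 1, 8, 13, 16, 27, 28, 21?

Minimum adjacent swaps = number of inversions (each swap of adjacent out-of-order elements removes one inversion and no swap can remove more).
Count inversions — for each element, later elements that are smaller:
1: none → 0
8: none → 0
13: none → 0
16: none → 0
27: 21 → 1
28: 21 → 1
21: none → 0
Total inversions: 0 + 0 + 0 + 0 + 1 + 1 + 0 = 2

2 swaps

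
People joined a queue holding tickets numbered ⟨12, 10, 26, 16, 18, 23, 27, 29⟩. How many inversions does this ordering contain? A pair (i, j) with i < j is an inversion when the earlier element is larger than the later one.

Out-of-order pairs: 4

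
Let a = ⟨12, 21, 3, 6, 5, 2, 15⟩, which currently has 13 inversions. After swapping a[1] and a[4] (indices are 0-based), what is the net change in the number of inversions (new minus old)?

Positions 1 and 4 hold 21 and 5; after swapping, the array is [12, 5, 3, 6, 21, 2, 15].
Element-by-element contributions:
12 → 5, 3, 6, 2 → 4
5 → 3, 2 → 2
3 → 2 → 1
6 → 2 → 1
21 → 2, 15 → 2
2 → none → 0
15 → none → 0
Sum: 4 + 2 + 1 + 1 + 2 + 0 + 0 = 10
Change: 10 − 13 = -3

-3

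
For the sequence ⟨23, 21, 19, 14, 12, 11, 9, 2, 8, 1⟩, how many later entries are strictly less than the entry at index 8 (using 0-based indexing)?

1

The element at index 8 is 8.
Elements after it: 1
Those smaller than 8: 1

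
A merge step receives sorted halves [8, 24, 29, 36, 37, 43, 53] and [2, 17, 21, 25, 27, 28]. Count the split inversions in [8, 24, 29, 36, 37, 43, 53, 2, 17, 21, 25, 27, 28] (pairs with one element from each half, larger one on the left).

34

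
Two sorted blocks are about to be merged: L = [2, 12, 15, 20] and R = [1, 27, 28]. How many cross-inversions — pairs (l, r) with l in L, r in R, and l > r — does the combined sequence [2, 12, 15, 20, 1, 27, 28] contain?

4

For each element r of the right run, count left-run elements greater than r:
r = 1: 2, 12, 15, 20 → 4
r = 27: none → 0
r = 28: none → 0
Cross-inversions: 4 + 0 + 0 = 4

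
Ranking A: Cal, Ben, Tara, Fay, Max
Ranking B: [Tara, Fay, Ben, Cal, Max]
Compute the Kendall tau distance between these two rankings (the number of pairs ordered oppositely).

5 discordant pairs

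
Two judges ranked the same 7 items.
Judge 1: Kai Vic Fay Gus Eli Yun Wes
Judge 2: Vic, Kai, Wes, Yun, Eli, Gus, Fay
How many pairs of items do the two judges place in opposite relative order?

Assign each item its position (1..7) in the first ordering, then rewrite the second ordering as that position sequence:
positions: Kai→1, Vic→2, Fay→3, Gus→4, Eli→5, Yun→6, Wes→7
second ordering as positions: [2, 1, 7, 6, 5, 4, 3]
Discordant pairs = inversions in this position sequence.
2: 1 → 1
1: 0
7: 6, 5, 4, 3 → 4
6: 5, 4, 3 → 3
5: 4, 3 → 2
4: 3 → 1
3: 0
Total: 1 + 0 + 4 + 3 + 2 + 1 + 0 = 11

11 discordant pairs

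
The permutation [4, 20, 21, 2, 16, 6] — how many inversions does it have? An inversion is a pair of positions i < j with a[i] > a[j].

8

Inversion pairs (indices are 0-based):
(0,3): 4 > 2
(1,3): 20 > 2
(1,4): 20 > 16
(1,5): 20 > 6
(2,3): 21 > 2
(2,4): 21 > 16
(2,5): 21 > 6
(4,5): 16 > 6
That's 8 pairs.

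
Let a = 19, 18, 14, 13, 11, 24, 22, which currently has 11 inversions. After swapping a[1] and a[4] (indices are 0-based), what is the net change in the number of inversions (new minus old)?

-5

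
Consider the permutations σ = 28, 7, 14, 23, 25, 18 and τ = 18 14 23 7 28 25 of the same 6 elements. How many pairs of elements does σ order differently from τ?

10 discordant pairs

Assign each item its position (1..6) in the first ordering, then rewrite the second ordering as that position sequence:
positions: 28→1, 7→2, 14→3, 23→4, 25→5, 18→6
second ordering as positions: [6, 3, 4, 2, 1, 5]
Discordant pairs = inversions in this position sequence.
6: 3, 4, 2, 1, 5 → 5
3: 2, 1 → 2
4: 2, 1 → 2
2: 1 → 1
1: 0
5: 0
Total: 5 + 2 + 2 + 1 + 0 + 0 = 10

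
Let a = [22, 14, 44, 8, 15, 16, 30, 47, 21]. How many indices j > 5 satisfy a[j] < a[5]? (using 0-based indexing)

0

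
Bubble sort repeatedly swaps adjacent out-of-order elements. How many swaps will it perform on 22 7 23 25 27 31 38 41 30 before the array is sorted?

Minimum adjacent swaps = number of inversions (each swap of adjacent out-of-order elements removes one inversion and no swap can remove more).
Count inversions — for each element, later elements that are smaller:
22: 7 → 1
7: none → 0
23: none → 0
25: none → 0
27: none → 0
31: 30 → 1
38: 30 → 1
41: 30 → 1
30: none → 0
Total inversions: 1 + 0 + 0 + 0 + 0 + 1 + 1 + 1 + 0 = 4

4 adjacent swaps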